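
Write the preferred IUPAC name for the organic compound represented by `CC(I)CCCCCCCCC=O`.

Counting along the main chain through the –CHO group gives 11 carbons: the parent is undecane.
The highest-priority functional group is an aldehyde (terminal –CHO), so the name ends in -al.
The numbering direction is chosen so that the aldehyde carbon is C-1 by definition.
This places an iodo group at C-10.
Assembling the pieces gives 10-iodoundecanal.

10-iodoundecanal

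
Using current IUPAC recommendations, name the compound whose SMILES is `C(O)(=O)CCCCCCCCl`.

The longest chain bearing the –COOH group is 8 carbons long (octane).
The principal characteristic group is a carboxylic acid (terminal –COOH), named with the suffix -oic acid.
Number the chain so that the carboxylic acid carbon is C-1 by definition.
That gives a chloro group at C-8.
The name is 8-chlorooctanoic acid.

8-chlorooctanoic acid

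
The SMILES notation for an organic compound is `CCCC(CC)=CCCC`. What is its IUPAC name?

4-ethyloct-4-ene

Counting along the main chain through the multiple bond gives 8 carbons: the parent is octane.
The chain contains a C=C double bond, so the unsaturation ending is -ene.
Choose the numbering such that the substituent locant set {4} is lower than {5} at the first point of difference.
That gives the double bond between C-4 and C-5; an ethyl group at C-4.
Putting it together: 4-ethyloct-4-ene.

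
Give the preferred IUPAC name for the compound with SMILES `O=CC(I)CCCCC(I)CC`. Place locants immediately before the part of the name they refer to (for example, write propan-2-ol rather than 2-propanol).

The longest chain bearing the –CHO group is 9 carbons long (nonane).
The principal characteristic group is an aldehyde (terminal –CHO), named with the suffix -al.
Choose the numbering such that the aldehyde carbon is C-1 by definition.
That gives iodo groups at C-2 and C-7.
Assembling the pieces gives 2,7-diiodononanal.

2,7-diiodononanal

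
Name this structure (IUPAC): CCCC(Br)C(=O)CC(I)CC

The longest carbon chain that includes the carbonyl has 9 carbons, so the parent hydride is nonane.
The highest-priority functional group is a ketone (C=O on an internal carbon), so the name ends in -one.
Choose the numbering such that the substituent locant set {3,6} is lower than {4,7} at the first point of difference.
This places the carbonyl at C-5; a bromo group at C-6; an iodo group at C-3.
Substituent prefixes are cited in alphabetical order (multiplying prefixes like di-/tri- are ignored for ordering).
Assembling the pieces gives 6-bromo-3-iodononan-5-one.

6-bromo-3-iodononan-5-one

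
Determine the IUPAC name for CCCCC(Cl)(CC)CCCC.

The longest carbon chain is 9 atoms: the parent is nonane.
The molecule is symmetric, so either numbering direction gives the same locants.
With this numbering: a chloro group at C-5; an ethyl group at C-5.
Prefixes are listed alphabetically: chloro, ethyl.
Putting it together: 5-chloro-5-ethylnonane.

5-chloro-5-ethylnonane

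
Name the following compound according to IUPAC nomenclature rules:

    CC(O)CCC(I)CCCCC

5-iododecan-2-ol

The longest chain bearing the –OH group is 10 carbons long (decane).
The principal characteristic group is an alcohol (–OH), named with the suffix -ol.
Choose the numbering such that numbering from this end puts the hydroxyl group at C-2 rather than C-9.
With this numbering: the hydroxyl at C-2; an iodo group at C-5.
The name is 5-iododecan-2-ol.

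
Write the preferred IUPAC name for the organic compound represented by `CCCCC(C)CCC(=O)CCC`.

7-methylundecan-4-one

Counting along the main chain through the carbonyl gives 11 carbons: the parent is undecane.
The principal characteristic group is a ketone (C=O on an internal carbon), named with the suffix -one.
Choose the numbering such that numbering from this end puts the carbonyl group at C-4 rather than C-8.
That gives the carbonyl at C-4; a methyl group at C-7.
Putting it together: 7-methylundecan-4-one.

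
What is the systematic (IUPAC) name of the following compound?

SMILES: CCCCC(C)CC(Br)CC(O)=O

3-bromo-5-methylnonanoic acid

Counting along the main chain through the –COOH group gives 9 carbons: the parent is nonane.
The highest-priority functional group is a carboxylic acid (terminal –COOH), so the name ends in -oic acid.
Number the chain so that the carboxylic acid carbon is C-1 by definition.
This places a bromo group at C-3; a methyl group at C-5.
Prefixes are listed alphabetically: bromo, methyl.
Putting it together: 3-bromo-5-methylnonanoic acid.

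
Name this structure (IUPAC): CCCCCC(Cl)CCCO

4-chlorononan-1-ol

Counting along the main chain through the –OH group gives 9 carbons: the parent is nonane.
The highest-priority functional group is an alcohol (–OH), so the name ends in -ol.
The numbering direction is chosen so that numbering from this end puts the hydroxyl group at C-1 rather than C-9.
With this numbering: the hydroxyl at C-1; a chloro group at C-4.
The name is 4-chlorononan-1-ol.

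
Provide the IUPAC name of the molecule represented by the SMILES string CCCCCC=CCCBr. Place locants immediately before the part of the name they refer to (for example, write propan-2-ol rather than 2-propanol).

1-bromonon-3-ene

The longest carbon chain that includes the multiple bond has 9 carbons, so the parent hydride is nonane.
The chain contains a C=C double bond, so the unsaturation ending is -ene.
The numbering direction is chosen so that numbering from this end puts the double bond at C-3 rather than C-6.
This places the double bond between C-3 and C-4; a bromo group at C-1.
Putting it together: 1-bromonon-3-ene.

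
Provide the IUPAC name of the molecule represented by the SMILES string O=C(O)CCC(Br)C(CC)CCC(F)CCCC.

The longest carbon chain that includes the –COOH group has 12 carbons, so the parent hydride is dodecane.
The principal characteristic group is a carboxylic acid (terminal –COOH), named with the suffix -oic acid.
Choose the numbering such that the carboxylic acid carbon is C-1 by definition.
This places a bromo group at C-4; an ethyl group at C-5; a fluoro group at C-8.
The substituents are ordered alphabetically, ignoring any di-/tri- multipliers.
The name is 4-bromo-5-ethyl-8-fluorododecanoic acid.

4-bromo-5-ethyl-8-fluorododecanoic acid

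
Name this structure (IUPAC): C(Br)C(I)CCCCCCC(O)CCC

12-bromo-11-iodododecan-4-ol

The longest carbon chain that includes the –OH group has 12 carbons, so the parent hydride is dodecane.
The highest-priority functional group is an alcohol (–OH), so the name ends in -ol.
Choose the numbering such that numbering from this end puts the hydroxyl group at C-4 rather than C-9.
That gives the hydroxyl at C-4; a bromo group at C-12; an iodo group at C-11.
The substituents are ordered alphabetically, ignoring any di-/tri- multipliers.
The name is 12-bromo-11-iodododecan-4-ol.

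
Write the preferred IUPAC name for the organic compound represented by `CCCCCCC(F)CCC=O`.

4-fluorodecanal

The longest chain bearing the –CHO group is 10 carbons long (decane).
The principal characteristic group is an aldehyde (terminal –CHO), named with the suffix -al.
Choose the numbering such that the aldehyde carbon is C-1 by definition.
This places a fluoro group at C-4.
Assembling the pieces gives 4-fluorodecanal.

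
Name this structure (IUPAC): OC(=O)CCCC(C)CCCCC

The longest chain bearing the –COOH group is 10 carbons long (decane).
The highest-priority functional group is a carboxylic acid (terminal –COOH), so the name ends in -oic acid.
The numbering direction is chosen so that the carboxylic acid carbon is C-1 by definition.
With this numbering: a methyl group at C-5.
Putting it together: 5-methyldecanoic acid.

5-methyldecanoic acid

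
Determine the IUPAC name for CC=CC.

but-2-ene

Counting along the main chain through the multiple bond gives 4 carbons: the parent is butane.
There is one C=C double bond, indicated by the ending -ene.
The molecule is symmetric, so either numbering direction gives the same locants.
This places the double bond between C-2 and C-3.
The name is but-2-ene.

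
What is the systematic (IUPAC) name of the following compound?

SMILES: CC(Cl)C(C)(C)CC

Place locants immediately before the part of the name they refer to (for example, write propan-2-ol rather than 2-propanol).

The parent chain contains 5 carbons (pentane).
Number the chain so that the substituent locant set {2,3,3} is lower than {3,3,4} at the first point of difference.
That gives a chloro group at C-2; two methyl groups at C-3.
The substituents are ordered alphabetically, ignoring any di-/tri- multipliers.
Assembling the pieces gives 2-chloro-3,3-dimethylpentane.

2-chloro-3,3-dimethylpentane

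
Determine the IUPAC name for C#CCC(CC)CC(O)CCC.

The longest chain bearing the –OH group and the multiple bond is 9 carbons long (nonane).
The highest-priority functional group is an alcohol (–OH), so the name ends in -ol.
There is one C≡C triple bond, indicated by the ending -yne.
The numbering direction is chosen so that numbering from this end puts the hydroxyl group at C-4 rather than C-6.
That gives the hydroxyl at C-4; the triple bond between C-8 and C-9; an ethyl group at C-6.
The name is 6-ethylnon-8-yn-4-ol.

6-ethylnon-8-yn-4-ol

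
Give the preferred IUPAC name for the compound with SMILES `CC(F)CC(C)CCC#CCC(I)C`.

The longest carbon chain that includes the multiple bond has 11 carbons, so the parent hydride is undecane.
There is one C≡C triple bond, indicated by the ending -yne.
The numbering direction is chosen so that numbering from this end puts the triple bond at C-4 rather than C-7.
That gives the triple bond between C-4 and C-5; a fluoro group at C-10; an iodo group at C-2; a methyl group at C-8.
Prefixes are listed alphabetically: fluoro, iodo, methyl.
Putting it together: 10-fluoro-2-iodo-8-methylundec-4-yne.

10-fluoro-2-iodo-8-methylundec-4-yne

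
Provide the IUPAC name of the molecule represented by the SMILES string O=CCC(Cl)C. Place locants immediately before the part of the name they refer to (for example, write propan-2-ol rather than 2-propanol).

The longest carbon chain that includes the –CHO group has 4 carbons, so the parent hydride is butane.
An aldehyde (terminal –CHO) is the principal characteristic group, giving the suffix -al.
Number the chain so that the aldehyde carbon is C-1 by definition.
With this numbering: a chloro group at C-3.
Assembling the pieces gives 3-chlorobutanal.

3-chlorobutanal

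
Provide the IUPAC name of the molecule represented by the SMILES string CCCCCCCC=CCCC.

The longest chain bearing the multiple bond is 12 carbons long (dodecane).
There is one C=C double bond, indicated by the ending -ene.
Choose the numbering such that numbering from this end puts the double bond at C-4 rather than C-8.
With this numbering: the double bond between C-4 and C-5.
The name is dodec-4-ene.

dodec-4-ene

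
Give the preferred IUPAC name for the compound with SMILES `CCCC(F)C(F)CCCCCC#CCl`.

1-chloro-8,9-difluorododec-1-yne

Counting along the main chain through the multiple bond gives 12 carbons: the parent is dodecane.
The chain contains a C≡C triple bond, so the unsaturation ending is -yne.
The numbering direction is chosen so that numbering from this end puts the triple bond at C-1 rather than C-11.
With this numbering: the triple bond between C-1 and C-2; a chloro group at C-1; fluoro groups at C-8 and C-9.
The substituents are ordered alphabetically, ignoring any di-/tri- multipliers.
Assembling the pieces gives 1-chloro-8,9-difluorododec-1-yne.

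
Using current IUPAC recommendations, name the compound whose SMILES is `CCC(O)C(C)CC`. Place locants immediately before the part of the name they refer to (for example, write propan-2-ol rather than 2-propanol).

The longest carbon chain that includes the –OH group has 6 carbons, so the parent hydride is hexane.
An alcohol (–OH) is the principal characteristic group, giving the suffix -ol.
Number the chain so that numbering from this end puts the hydroxyl group at C-3 rather than C-4.
That gives the hydroxyl at C-3; a methyl group at C-4.
Assembling the pieces gives 4-methylhexan-3-ol.

4-methylhexan-3-ol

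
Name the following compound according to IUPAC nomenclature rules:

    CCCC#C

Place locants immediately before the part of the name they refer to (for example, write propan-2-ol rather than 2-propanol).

pent-1-yne

The longest carbon chain that includes the multiple bond has 5 carbons, so the parent hydride is pentane.
A C≡C triple bond in the chain gives the infix -yne-.
Choose the numbering such that numbering from this end puts the triple bond at C-1 rather than C-4.
This places the triple bond between C-1 and C-2.
Putting it together: pent-1-yne.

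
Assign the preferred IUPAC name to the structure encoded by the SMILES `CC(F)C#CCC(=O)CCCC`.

9-fluorodec-7-yn-5-one

Counting along the main chain through the carbonyl and the multiple bond gives 10 carbons: the parent is decane.
The highest-priority functional group is a ketone (C=O on an internal carbon), so the name ends in -one.
There is one C≡C triple bond, indicated by the ending -yne.
The numbering direction is chosen so that numbering from this end puts the carbonyl group at C-5 rather than C-6.
This places the carbonyl at C-5; the triple bond between C-7 and C-8; a fluoro group at C-9.
The name is 9-fluorodec-7-yn-5-one.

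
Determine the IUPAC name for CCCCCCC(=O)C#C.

non-1-yn-3-one

Counting along the main chain through the carbonyl and the multiple bond gives 9 carbons: the parent is nonane.
The principal characteristic group is a ketone (C=O on an internal carbon), named with the suffix -one.
A C≡C triple bond in the chain gives the infix -yne-.
Number the chain so that numbering from this end puts the carbonyl group at C-3 rather than C-7.
With this numbering: the carbonyl at C-3; the triple bond between C-1 and C-2.
Putting it together: non-1-yn-3-one.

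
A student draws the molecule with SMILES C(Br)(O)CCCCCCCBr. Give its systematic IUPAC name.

1,8-dibromooctan-1-ol

Counting along the main chain through the –OH group gives 8 carbons: the parent is octane.
The principal characteristic group is an alcohol (–OH), named with the suffix -ol.
Number the chain so that numbering from this end puts the hydroxyl group at C-1 rather than C-8.
That gives the hydroxyl at C-1; bromo groups at C-1 and C-8.
Assembling the pieces gives 1,8-dibromooctan-1-ol.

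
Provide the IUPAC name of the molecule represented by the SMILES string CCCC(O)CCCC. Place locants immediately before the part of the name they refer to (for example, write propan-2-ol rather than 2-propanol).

octan-4-ol

The longest carbon chain that includes the –OH group has 8 carbons, so the parent hydride is octane.
An alcohol (–OH) is the principal characteristic group, giving the suffix -ol.
The numbering direction is chosen so that numbering from this end puts the hydroxyl group at C-4 rather than C-5.
That gives the hydroxyl at C-4.
Putting it together: octan-4-ol.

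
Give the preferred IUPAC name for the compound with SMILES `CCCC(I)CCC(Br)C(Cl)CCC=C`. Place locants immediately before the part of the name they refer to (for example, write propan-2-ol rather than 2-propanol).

The longest carbon chain that includes the multiple bond has 12 carbons, so the parent hydride is dodecane.
There is one C=C double bond, indicated by the ending -ene.
Choose the numbering such that numbering from this end puts the double bond at C-1 rather than C-11.
With this numbering: the double bond between C-1 and C-2; a bromo group at C-6; a chloro group at C-5; an iodo group at C-9.
The substituents are ordered alphabetically, ignoring any di-/tri- multipliers.
Putting it together: 6-bromo-5-chloro-9-iodododec-1-ene.

6-bromo-5-chloro-9-iodododec-1-ene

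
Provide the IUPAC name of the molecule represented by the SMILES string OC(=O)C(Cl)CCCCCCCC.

The longest chain bearing the –COOH group is 10 carbons long (decane).
The highest-priority functional group is a carboxylic acid (terminal –COOH), so the name ends in -oic acid.
Number the chain so that the carboxylic acid carbon is C-1 by definition.
This places a chloro group at C-2.
The name is 2-chlorodecanoic acid.

2-chlorodecanoic acid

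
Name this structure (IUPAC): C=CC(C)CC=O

3-methylpent-4-enal

The longest chain bearing the –CHO group and the multiple bond is 5 carbons long (pentane).
The principal characteristic group is an aldehyde (terminal –CHO), named with the suffix -al.
The chain contains a C=C double bond, so the unsaturation ending is -ene.
Choose the numbering such that the aldehyde carbon is C-1 by definition.
That gives the double bond between C-4 and C-5; a methyl group at C-3.
The name is 3-methylpent-4-enal.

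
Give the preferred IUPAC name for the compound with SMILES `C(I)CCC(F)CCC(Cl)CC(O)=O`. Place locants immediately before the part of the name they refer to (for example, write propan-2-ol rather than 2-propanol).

3-chloro-6-fluoro-9-iodononanoic acid

The longest chain bearing the –COOH group is 9 carbons long (nonane).
The principal characteristic group is a carboxylic acid (terminal –COOH), named with the suffix -oic acid.
The numbering direction is chosen so that the carboxylic acid carbon is C-1 by definition.
That gives a chloro group at C-3; a fluoro group at C-6; an iodo group at C-9.
The substituents are ordered alphabetically, ignoring any di-/tri- multipliers.
Assembling the pieces gives 3-chloro-6-fluoro-9-iodononanoic acid.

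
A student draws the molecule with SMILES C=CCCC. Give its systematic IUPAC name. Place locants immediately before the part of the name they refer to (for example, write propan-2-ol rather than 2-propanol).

pent-1-ene

Counting along the main chain through the multiple bond gives 5 carbons: the parent is pentane.
The chain contains a C=C double bond, so the unsaturation ending is -ene.
Number the chain so that numbering from this end puts the double bond at C-1 rather than C-4.
That gives the double bond between C-1 and C-2.
Putting it together: pent-1-ene.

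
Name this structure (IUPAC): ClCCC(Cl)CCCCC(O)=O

6,8-dichlorooctanoic acid

The longest chain bearing the –COOH group is 8 carbons long (octane).
A carboxylic acid (terminal –COOH) is the principal characteristic group, giving the suffix -oic acid.
Choose the numbering such that the carboxylic acid carbon is C-1 by definition.
That gives chloro groups at C-6 and C-8.
Putting it together: 6,8-dichlorooctanoic acid.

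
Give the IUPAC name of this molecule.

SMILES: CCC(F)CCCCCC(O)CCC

Counting along the main chain through the –OH group gives 12 carbons: the parent is dodecane.
An alcohol (–OH) is the principal characteristic group, giving the suffix -ol.
Number the chain so that numbering from this end puts the hydroxyl group at C-4 rather than C-9.
That gives the hydroxyl at C-4; a fluoro group at C-10.
Assembling the pieces gives 10-fluorododecan-4-ol.

10-fluorododecan-4-ol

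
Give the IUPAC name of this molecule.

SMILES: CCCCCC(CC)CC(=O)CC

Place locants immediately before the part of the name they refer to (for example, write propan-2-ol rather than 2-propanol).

5-ethyldecan-3-one

The longest chain bearing the carbonyl is 10 carbons long (decane).
The highest-priority functional group is a ketone (C=O on an internal carbon), so the name ends in -one.
Number the chain so that numbering from this end puts the carbonyl group at C-3 rather than C-8.
This places the carbonyl at C-3; an ethyl group at C-5.
Putting it together: 5-ethyldecan-3-one.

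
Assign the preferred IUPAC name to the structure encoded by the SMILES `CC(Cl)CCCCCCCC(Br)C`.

The parent chain contains 11 carbons (undecane).
Number the chain so that the locant sets are identical either way, so the alphabetically earlier bromo substituent takes the lower locant (2 rather than 10).
This places a bromo group at C-2; a chloro group at C-10.
Prefixes are listed alphabetically: bromo, chloro.
Assembling the pieces gives 2-bromo-10-chloroundecane.

2-bromo-10-chloroundecane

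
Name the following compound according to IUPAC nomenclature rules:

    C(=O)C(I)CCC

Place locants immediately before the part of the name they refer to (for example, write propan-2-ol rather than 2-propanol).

2-iodopentanal

The longest carbon chain that includes the –CHO group has 5 carbons, so the parent hydride is pentane.
The principal characteristic group is an aldehyde (terminal –CHO), named with the suffix -al.
The numbering direction is chosen so that the aldehyde carbon is C-1 by definition.
With this numbering: an iodo group at C-2.
The name is 2-iodopentanal.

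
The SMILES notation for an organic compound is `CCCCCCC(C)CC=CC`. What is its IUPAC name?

Counting along the main chain through the multiple bond gives 11 carbons: the parent is undecane.
The chain contains a C=C double bond, so the unsaturation ending is -ene.
Choose the numbering such that numbering from this end puts the double bond at C-2 rather than C-9.
This places the double bond between C-2 and C-3; a methyl group at C-5.
The name is 5-methylundec-2-ene.

5-methylundec-2-ene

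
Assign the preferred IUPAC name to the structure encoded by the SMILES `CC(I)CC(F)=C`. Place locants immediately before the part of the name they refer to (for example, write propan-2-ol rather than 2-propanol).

The longest chain bearing the multiple bond is 5 carbons long (pentane).
There is one C=C double bond, indicated by the ending -ene.
Choose the numbering such that numbering from this end puts the double bond at C-1 rather than C-4.
That gives the double bond between C-1 and C-2; a fluoro group at C-2; an iodo group at C-4.
Substituent prefixes are cited in alphabetical order (multiplying prefixes like di-/tri- are ignored for ordering).
Assembling the pieces gives 2-fluoro-4-iodopent-1-ene.

2-fluoro-4-iodopent-1-ene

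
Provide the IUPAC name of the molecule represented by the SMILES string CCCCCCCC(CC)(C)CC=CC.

5-ethyl-5-methyldodec-2-ene

Counting along the main chain through the multiple bond gives 12 carbons: the parent is dodecane.
The chain contains a C=C double bond, so the unsaturation ending is -ene.
Choose the numbering such that numbering from this end puts the double bond at C-2 rather than C-10.
That gives the double bond between C-2 and C-3; an ethyl group at C-5; a methyl group at C-5.
The substituents are ordered alphabetically, ignoring any di-/tri- multipliers.
Putting it together: 5-ethyl-5-methyldodec-2-ene.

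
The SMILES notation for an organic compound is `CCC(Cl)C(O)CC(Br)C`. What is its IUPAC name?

The longest carbon chain that includes the –OH group has 7 carbons, so the parent hydride is heptane.
An alcohol (–OH) is the principal characteristic group, giving the suffix -ol.
Number the chain so that the substituent locant set {2,5} is lower than {3,6} at the first point of difference.
That gives the hydroxyl at C-4; a bromo group at C-2; a chloro group at C-5.
The substituents are ordered alphabetically, ignoring any di-/tri- multipliers.
The name is 2-bromo-5-chloroheptan-4-ol.

2-bromo-5-chloroheptan-4-ol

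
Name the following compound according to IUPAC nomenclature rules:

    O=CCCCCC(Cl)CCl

The longest carbon chain that includes the –CHO group has 7 carbons, so the parent hydride is heptane.
The highest-priority functional group is an aldehyde (terminal –CHO), so the name ends in -al.
The numbering direction is chosen so that the aldehyde carbon is C-1 by definition.
That gives chloro groups at C-6 and C-7.
Putting it together: 6,7-dichloroheptanal.

6,7-dichloroheptanal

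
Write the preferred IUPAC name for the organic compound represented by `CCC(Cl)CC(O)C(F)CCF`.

6-chloro-1,3-difluorooctan-4-ol

The longest chain bearing the –OH group is 8 carbons long (octane).
The highest-priority functional group is an alcohol (–OH), so the name ends in -ol.
Number the chain so that numbering from this end puts the hydroxyl group at C-4 rather than C-5.
This places the hydroxyl at C-4; a chloro group at C-6; fluoro groups at C-1 and C-3.
Substituent prefixes are cited in alphabetical order (multiplying prefixes like di-/tri- are ignored for ordering).
Assembling the pieces gives 6-chloro-1,3-difluorooctan-4-ol.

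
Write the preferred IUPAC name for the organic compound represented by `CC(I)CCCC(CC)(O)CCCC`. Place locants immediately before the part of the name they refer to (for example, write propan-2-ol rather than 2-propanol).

Counting along the main chain through the –OH group gives 10 carbons: the parent is decane.
The principal characteristic group is an alcohol (–OH), named with the suffix -ol.
The numbering direction is chosen so that numbering from this end puts the hydroxyl group at C-5 rather than C-6.
With this numbering: the hydroxyl at C-5; an ethyl group at C-5; an iodo group at C-9.
The substituents are ordered alphabetically, ignoring any di-/tri- multipliers.
The name is 5-ethyl-9-iododecan-5-ol.

5-ethyl-9-iododecan-5-ol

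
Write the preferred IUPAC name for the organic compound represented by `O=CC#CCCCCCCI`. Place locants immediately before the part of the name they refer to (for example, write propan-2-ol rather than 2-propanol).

Counting along the main chain through the –CHO group and the multiple bond gives 9 carbons: the parent is nonane.
The principal characteristic group is an aldehyde (terminal –CHO), named with the suffix -al.
The chain contains a C≡C triple bond, so the unsaturation ending is -yne.
Number the chain so that the aldehyde carbon is C-1 by definition.
With this numbering: the triple bond between C-2 and C-3; an iodo group at C-9.
The name is 9-iodonon-2-ynal.

9-iodonon-2-ynal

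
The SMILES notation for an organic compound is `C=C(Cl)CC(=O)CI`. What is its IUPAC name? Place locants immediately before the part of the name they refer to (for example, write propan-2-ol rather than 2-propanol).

4-chloro-1-iodopent-4-en-2-one

The longest chain bearing the carbonyl and the multiple bond is 5 carbons long (pentane).
The highest-priority functional group is a ketone (C=O on an internal carbon), so the name ends in -one.
The chain contains a C=C double bond, so the unsaturation ending is -ene.
Number the chain so that numbering from this end puts the carbonyl group at C-2 rather than C-4.
This places the carbonyl at C-2; the double bond between C-4 and C-5; a chloro group at C-4; an iodo group at C-1.
Prefixes are listed alphabetically: chloro, iodo.
The name is 4-chloro-1-iodopent-4-en-2-one.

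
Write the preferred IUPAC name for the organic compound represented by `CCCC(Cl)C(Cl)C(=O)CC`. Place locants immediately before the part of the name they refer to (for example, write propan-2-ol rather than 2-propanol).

The longest carbon chain that includes the carbonyl has 8 carbons, so the parent hydride is octane.
A ketone (C=O on an internal carbon) is the principal characteristic group, giving the suffix -one.
Choose the numbering such that numbering from this end puts the carbonyl group at C-3 rather than C-6.
This places the carbonyl at C-3; chloro groups at C-4 and C-5.
Assembling the pieces gives 4,5-dichlorooctan-3-one.

4,5-dichlorooctan-3-one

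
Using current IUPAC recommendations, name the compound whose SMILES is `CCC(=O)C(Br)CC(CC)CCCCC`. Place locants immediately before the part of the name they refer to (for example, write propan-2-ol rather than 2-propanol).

Counting along the main chain through the carbonyl gives 11 carbons: the parent is undecane.
The principal characteristic group is a ketone (C=O on an internal carbon), named with the suffix -one.
Choose the numbering such that numbering from this end puts the carbonyl group at C-3 rather than C-9.
This places the carbonyl at C-3; a bromo group at C-4; an ethyl group at C-6.
Prefixes are listed alphabetically: bromo, ethyl.
Assembling the pieces gives 4-bromo-6-ethylundecan-3-one.

4-bromo-6-ethylundecan-3-one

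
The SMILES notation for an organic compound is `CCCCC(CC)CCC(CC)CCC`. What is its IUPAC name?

4,7-diethylundecane

The parent chain contains 11 carbons (undecane).
The numbering direction is chosen so that the substituent locant set {4,7} is lower than {5,8} at the first point of difference.
That gives ethyl groups at C-4 and C-7.
Assembling the pieces gives 4,7-diethylundecane.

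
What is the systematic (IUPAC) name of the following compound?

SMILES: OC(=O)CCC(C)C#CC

The longest chain bearing the –COOH group and the multiple bond is 7 carbons long (heptane).
A carboxylic acid (terminal –COOH) is the principal characteristic group, giving the suffix -oic acid.
A C≡C triple bond in the chain gives the infix -yne-.
Number the chain so that the carboxylic acid carbon is C-1 by definition.
This places the triple bond between C-5 and C-6; a methyl group at C-4.
Putting it together: 4-methylhept-5-ynoic acid.

4-methylhept-5-ynoic acid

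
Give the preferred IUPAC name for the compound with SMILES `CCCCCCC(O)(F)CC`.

3-fluorononan-3-ol

The longest chain bearing the –OH group is 9 carbons long (nonane).
The highest-priority functional group is an alcohol (–OH), so the name ends in -ol.
Choose the numbering such that numbering from this end puts the hydroxyl group at C-3 rather than C-7.
This places the hydroxyl at C-3; a fluoro group at C-3.
The name is 3-fluorononan-3-ol.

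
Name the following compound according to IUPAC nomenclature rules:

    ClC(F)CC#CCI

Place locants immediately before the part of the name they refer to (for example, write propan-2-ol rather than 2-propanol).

Counting along the main chain through the multiple bond gives 5 carbons: the parent is pentane.
There is one C≡C triple bond, indicated by the ending -yne.
The numbering direction is chosen so that numbering from this end puts the triple bond at C-2 rather than C-3.
That gives the triple bond between C-2 and C-3; a chloro group at C-5; a fluoro group at C-5; an iodo group at C-1.
The substituents are ordered alphabetically, ignoring any di-/tri- multipliers.
Putting it together: 5-chloro-5-fluoro-1-iodopent-2-yne.

5-chloro-5-fluoro-1-iodopent-2-yne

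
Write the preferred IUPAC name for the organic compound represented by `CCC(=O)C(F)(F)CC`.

Counting along the main chain through the carbonyl gives 6 carbons: the parent is hexane.
The principal characteristic group is a ketone (C=O on an internal carbon), named with the suffix -one.
Choose the numbering such that numbering from this end puts the carbonyl group at C-3 rather than C-4.
That gives the carbonyl at C-3; two fluoro groups at C-4.
The name is 4,4-difluorohexan-3-one.

4,4-difluorohexan-3-one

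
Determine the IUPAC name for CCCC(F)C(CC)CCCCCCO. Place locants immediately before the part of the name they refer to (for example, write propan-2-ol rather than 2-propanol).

The longest chain bearing the –OH group is 11 carbons long (undecane).
The highest-priority functional group is an alcohol (–OH), so the name ends in -ol.
Number the chain so that numbering from this end puts the hydroxyl group at C-1 rather than C-11.
That gives the hydroxyl at C-1; an ethyl group at C-7; a fluoro group at C-8.
Substituent prefixes are cited in alphabetical order (multiplying prefixes like di-/tri- are ignored for ordering).
The name is 7-ethyl-8-fluoroundecan-1-ol.

7-ethyl-8-fluoroundecan-1-ol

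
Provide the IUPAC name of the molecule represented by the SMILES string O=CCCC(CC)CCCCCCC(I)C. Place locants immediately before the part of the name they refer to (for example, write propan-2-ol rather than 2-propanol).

The longest carbon chain that includes the –CHO group has 12 carbons, so the parent hydride is dodecane.
The highest-priority functional group is an aldehyde (terminal –CHO), so the name ends in -al.
Number the chain so that the aldehyde carbon is C-1 by definition.
This places an ethyl group at C-4; an iodo group at C-11.
Prefixes are listed alphabetically: ethyl, iodo.
Assembling the pieces gives 4-ethyl-11-iodododecanal.

4-ethyl-11-iodododecanal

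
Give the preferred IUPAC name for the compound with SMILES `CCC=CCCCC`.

The longest chain bearing the multiple bond is 8 carbons long (octane).
The chain contains a C=C double bond, so the unsaturation ending is -ene.
Number the chain so that numbering from this end puts the double bond at C-3 rather than C-5.
With this numbering: the double bond between C-3 and C-4.
Putting it together: oct-3-ene.

oct-3-ene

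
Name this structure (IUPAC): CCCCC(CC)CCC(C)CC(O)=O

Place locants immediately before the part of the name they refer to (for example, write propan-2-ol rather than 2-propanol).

The longest chain bearing the –COOH group is 10 carbons long (decane).
The highest-priority functional group is a carboxylic acid (terminal –COOH), so the name ends in -oic acid.
The numbering direction is chosen so that the carboxylic acid carbon is C-1 by definition.
With this numbering: an ethyl group at C-6; a methyl group at C-3.
The substituents are ordered alphabetically, ignoring any di-/tri- multipliers.
Assembling the pieces gives 6-ethyl-3-methyldecanoic acid.

6-ethyl-3-methyldecanoic acid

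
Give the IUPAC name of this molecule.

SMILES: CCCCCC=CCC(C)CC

The longest chain bearing the multiple bond is 11 carbons long (undecane).
The chain contains a C=C double bond, so the unsaturation ending is -ene.
The numbering direction is chosen so that numbering from this end puts the double bond at C-5 rather than C-6.
This places the double bond between C-5 and C-6; a methyl group at C-3.
Putting it together: 3-methylundec-5-ene.

3-methylundec-5-ene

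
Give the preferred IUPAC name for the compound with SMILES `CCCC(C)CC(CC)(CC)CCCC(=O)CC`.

The longest carbon chain that includes the carbonyl has 12 carbons, so the parent hydride is dodecane.
The highest-priority functional group is a ketone (C=O on an internal carbon), so the name ends in -one.
Choose the numbering such that numbering from this end puts the carbonyl group at C-3 rather than C-10.
With this numbering: the carbonyl at C-3; two ethyl groups at C-7; a methyl group at C-9.
Prefixes are listed alphabetically: ethyl, methyl.
The name is 7,7-diethyl-9-methyldodecan-3-one.

7,7-diethyl-9-methyldodecan-3-one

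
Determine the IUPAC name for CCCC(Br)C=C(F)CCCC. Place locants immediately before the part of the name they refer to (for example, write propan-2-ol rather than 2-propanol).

4-bromo-6-fluorodec-5-ene

The longest chain bearing the multiple bond is 10 carbons long (decane).
The chain contains a C=C double bond, so the unsaturation ending is -ene.
Number the chain so that the substituent locant set {4,6} is lower than {5,7} at the first point of difference.
That gives the double bond between C-5 and C-6; a bromo group at C-4; a fluoro group at C-6.
Substituent prefixes are cited in alphabetical order (multiplying prefixes like di-/tri- are ignored for ordering).
Putting it together: 4-bromo-6-fluorodec-5-ene.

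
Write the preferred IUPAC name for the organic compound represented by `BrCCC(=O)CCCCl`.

The longest carbon chain that includes the carbonyl has 6 carbons, so the parent hydride is hexane.
The highest-priority functional group is a ketone (C=O on an internal carbon), so the name ends in -one.
Number the chain so that numbering from this end puts the carbonyl group at C-3 rather than C-4.
With this numbering: the carbonyl at C-3; a bromo group at C-1; a chloro group at C-6.
Prefixes are listed alphabetically: bromo, chloro.
Assembling the pieces gives 1-bromo-6-chlorohexan-3-one.

1-bromo-6-chlorohexan-3-one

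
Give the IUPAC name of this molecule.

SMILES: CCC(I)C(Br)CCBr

1,3-dibromo-4-iodohexane

The longest continuous carbon chain has 6 atoms, so the parent hydride is hexane.
The numbering direction is chosen so that the substituent locant set {1,3,4} is lower than {3,4,6} at the first point of difference.
With this numbering: bromo groups at C-1 and C-3; an iodo group at C-4.
Substituent prefixes are cited in alphabetical order (multiplying prefixes like di-/tri- are ignored for ordering).
Putting it together: 1,3-dibromo-4-iodohexane.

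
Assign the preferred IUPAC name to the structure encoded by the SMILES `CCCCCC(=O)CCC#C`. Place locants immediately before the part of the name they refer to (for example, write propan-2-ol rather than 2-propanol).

dec-1-yn-5-one

The longest chain bearing the carbonyl and the multiple bond is 10 carbons long (decane).
The highest-priority functional group is a ketone (C=O on an internal carbon), so the name ends in -one.
There is one C≡C triple bond, indicated by the ending -yne.
Choose the numbering such that numbering from this end puts the carbonyl group at C-5 rather than C-6.
This places the carbonyl at C-5; the triple bond between C-1 and C-2.
The name is dec-1-yn-5-one.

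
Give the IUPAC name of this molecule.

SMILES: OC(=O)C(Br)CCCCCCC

2-bromononanoic acid

The longest carbon chain that includes the –COOH group has 9 carbons, so the parent hydride is nonane.
The highest-priority functional group is a carboxylic acid (terminal –COOH), so the name ends in -oic acid.
The numbering direction is chosen so that the carboxylic acid carbon is C-1 by definition.
With this numbering: a bromo group at C-2.
Putting it together: 2-bromononanoic acid.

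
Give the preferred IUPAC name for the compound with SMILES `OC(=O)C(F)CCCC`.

2-fluorohexanoic acid

The longest chain bearing the –COOH group is 6 carbons long (hexane).
The principal characteristic group is a carboxylic acid (terminal –COOH), named with the suffix -oic acid.
Number the chain so that the carboxylic acid carbon is C-1 by definition.
This places a fluoro group at C-2.
The name is 2-fluorohexanoic acid.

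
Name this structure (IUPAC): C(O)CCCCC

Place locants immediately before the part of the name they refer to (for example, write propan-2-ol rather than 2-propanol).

Counting along the main chain through the –OH group gives 6 carbons: the parent is hexane.
An alcohol (–OH) is the principal characteristic group, giving the suffix -ol.
Choose the numbering such that numbering from this end puts the hydroxyl group at C-1 rather than C-6.
This places the hydroxyl at C-1.
Assembling the pieces gives hexan-1-ol.

hexan-1-ol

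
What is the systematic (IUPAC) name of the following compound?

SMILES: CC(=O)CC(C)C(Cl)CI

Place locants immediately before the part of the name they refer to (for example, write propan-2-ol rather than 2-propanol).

Counting along the main chain through the carbonyl gives 6 carbons: the parent is hexane.
The highest-priority functional group is a ketone (C=O on an internal carbon), so the name ends in -one.
The numbering direction is chosen so that numbering from this end puts the carbonyl group at C-2 rather than C-5.
This places the carbonyl at C-2; a chloro group at C-5; an iodo group at C-6; a methyl group at C-4.
Prefixes are listed alphabetically: chloro, iodo, methyl.
Assembling the pieces gives 5-chloro-6-iodo-4-methylhexan-2-one.

5-chloro-6-iodo-4-methylhexan-2-one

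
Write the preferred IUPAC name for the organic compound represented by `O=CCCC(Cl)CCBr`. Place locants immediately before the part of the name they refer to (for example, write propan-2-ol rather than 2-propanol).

The longest carbon chain that includes the –CHO group has 6 carbons, so the parent hydride is hexane.
An aldehyde (terminal –CHO) is the principal characteristic group, giving the suffix -al.
Number the chain so that the aldehyde carbon is C-1 by definition.
This places a bromo group at C-6; a chloro group at C-4.
The substituents are ordered alphabetically, ignoring any di-/tri- multipliers.
Putting it together: 6-bromo-4-chlorohexanal.

6-bromo-4-chlorohexanal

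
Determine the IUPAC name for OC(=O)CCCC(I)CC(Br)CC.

7-bromo-5-iodononanoic acid

Counting along the main chain through the –COOH group gives 9 carbons: the parent is nonane.
A carboxylic acid (terminal –COOH) is the principal characteristic group, giving the suffix -oic acid.
Number the chain so that the carboxylic acid carbon is C-1 by definition.
This places a bromo group at C-7; an iodo group at C-5.
Prefixes are listed alphabetically: bromo, iodo.
The name is 7-bromo-5-iodononanoic acid.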